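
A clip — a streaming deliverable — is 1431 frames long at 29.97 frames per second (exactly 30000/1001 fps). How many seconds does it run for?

Running time = 1431 / (30000/1001) = 47.7477 s.

47.7477 seconds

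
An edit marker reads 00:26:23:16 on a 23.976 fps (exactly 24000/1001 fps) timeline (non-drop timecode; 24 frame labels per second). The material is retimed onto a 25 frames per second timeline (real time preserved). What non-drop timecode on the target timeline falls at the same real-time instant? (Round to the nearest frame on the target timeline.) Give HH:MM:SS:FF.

Source frame index: (0×3600 + 26×60 + 23) × 24 + 16 = 38008.
Real time: 38008 / (24000/1001) = 4755751/3000 s.
Target frame: (4755751/3000) × (25) = 4755751/120 ≈ 39631.258 → 39631.
At 25 labels/s: frame 39631 → 00:26:25:06.

00:26:25:06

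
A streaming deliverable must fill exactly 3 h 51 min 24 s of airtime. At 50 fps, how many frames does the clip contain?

3 h 51 min 24 s = 13884 s.
Frames = 13884 × 50 = 694200.

694200 frames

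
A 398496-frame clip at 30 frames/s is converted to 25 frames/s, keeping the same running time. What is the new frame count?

Target frames = source frames × (target rate / source rate) = 398496 × (25)/(30) = 398496 × 5/6 = 332080.

332080 frames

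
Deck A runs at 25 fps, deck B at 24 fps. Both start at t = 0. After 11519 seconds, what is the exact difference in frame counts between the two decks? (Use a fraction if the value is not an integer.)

A emits 25 × 11519 = 287975 frames; B emits 24 × 11519 = 276456.
Difference = 11519 frames; B is behind A.

11519 frames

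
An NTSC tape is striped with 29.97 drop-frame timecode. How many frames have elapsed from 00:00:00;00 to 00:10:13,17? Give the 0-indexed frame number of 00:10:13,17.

18389

As if non-drop at 30 labels/s: (0 × 3600 + 10 × 60 + 13) × 30 + 17 = 18407.
Minute boundaries passed: 10; those not divisible by 10: 10 − 1 = 9; dropped labels = 2 × 9 = 18.
Actual frame index = 18407 − 18 = 18389.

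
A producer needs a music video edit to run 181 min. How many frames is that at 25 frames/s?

181 min = 10860 s.
Frames = 10860 × 25 = 271500.

271500 frames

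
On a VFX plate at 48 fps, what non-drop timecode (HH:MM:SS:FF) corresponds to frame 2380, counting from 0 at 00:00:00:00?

00:00:49:28

2380 ÷ 48 = 49 full seconds, remainder 28 frames.
49 s = 0 h 0 min 49 s.
Timecode: 00:00:49:28.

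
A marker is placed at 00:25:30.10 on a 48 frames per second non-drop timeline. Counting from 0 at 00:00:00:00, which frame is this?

Total seconds to the label: (0 × 3600 + 25 × 60 + 30) = 1530.
Frame index = 1530 × 48 + 10 = 73450.

73450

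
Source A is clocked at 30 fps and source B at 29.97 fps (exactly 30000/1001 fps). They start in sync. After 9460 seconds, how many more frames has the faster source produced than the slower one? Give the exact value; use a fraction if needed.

A emits 30 × 9460 = 283800 frames; B emits 30000/1001 × 9460 = 25800000/91.
Difference = 25800/91 frames (≈ 283.5165); B is behind A.

25800/91 frames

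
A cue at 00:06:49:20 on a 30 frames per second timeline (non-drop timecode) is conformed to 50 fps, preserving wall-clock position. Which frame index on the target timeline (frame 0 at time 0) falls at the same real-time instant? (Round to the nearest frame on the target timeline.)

Source frame index: (0×3600 + 6×60 + 49) × 30 + 20 = 12290.
Real time: 12290 / (30) = 1229/3 s.
Target frame: (1229/3) × (50) = 61450/3 ≈ 20483.333 → 20483.

frame 20483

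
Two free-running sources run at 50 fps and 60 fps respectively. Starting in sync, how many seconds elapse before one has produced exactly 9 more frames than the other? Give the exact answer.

0.9 seconds

The gap grows by |60 − 50| = 10 frames per second.
Time for a 9-frame gap: 9 ÷ (10) = 0.9 s.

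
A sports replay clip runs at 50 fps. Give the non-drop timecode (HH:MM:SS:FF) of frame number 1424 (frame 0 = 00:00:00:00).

00:00:28:24

1424 ÷ 50 = 28 full seconds, remainder 24 frames.
28 s = 0 h 0 min 28 s.
Timecode: 00:00:28:24.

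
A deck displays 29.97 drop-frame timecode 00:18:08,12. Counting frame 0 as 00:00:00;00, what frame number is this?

As if non-drop at 30 labels/s: (0 × 3600 + 18 × 60 + 8) × 30 + 12 = 32652.
Minute boundaries passed: 18; those not divisible by 10: 18 − 1 = 17; dropped labels = 2 × 17 = 34.
Actual frame index = 32652 − 34 = 32618.

32618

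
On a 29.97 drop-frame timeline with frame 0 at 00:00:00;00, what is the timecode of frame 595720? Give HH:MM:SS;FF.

Each 10-minute DF block holds 10 × 60 × 30 − 9 × 2 = 17982 frames. 595720 ÷ 17982 → 33 full blocks, remainder 2314.
Within the partial block the first minute is 1800 frames and each further minute 1798, so 1 further minute boundary passed. Total skipped labels = 18 × 33 + 2 × 1 = 596.
Non-drop label index = 595720 + 596 = 596316; at 30 labels/s that is 05:31:17:06, i.e. DF 05:31:17;06.

05:31:17;06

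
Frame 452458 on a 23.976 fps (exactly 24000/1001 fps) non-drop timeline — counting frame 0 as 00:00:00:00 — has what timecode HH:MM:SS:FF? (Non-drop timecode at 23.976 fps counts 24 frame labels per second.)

05:14:12:10

452458 ÷ 24 = 18852 full seconds, remainder 10 frames.
18852 s = 5 h 14 min 12 s.
Timecode: 05:14:12:10.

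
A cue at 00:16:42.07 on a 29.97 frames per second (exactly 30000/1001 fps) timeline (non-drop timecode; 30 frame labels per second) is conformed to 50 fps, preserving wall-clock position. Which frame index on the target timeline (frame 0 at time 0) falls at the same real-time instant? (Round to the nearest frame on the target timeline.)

Source frame index: (0×3600 + 16×60 + 42) × 30 + 7 = 30067.
Real time: 30067 / (30000/1001) = 30097067/30000 s.
Target frame: (30097067/30000) × (50) = 30097067/600 ≈ 50161.778 → 50162.

frame 50162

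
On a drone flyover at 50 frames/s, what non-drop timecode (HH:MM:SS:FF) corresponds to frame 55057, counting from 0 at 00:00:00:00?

00:18:21:07

55057 ÷ 50 = 1101 full seconds, remainder 7 frames.
1101 s = 0 h 18 min 21 s.
Timecode: 00:18:21:07.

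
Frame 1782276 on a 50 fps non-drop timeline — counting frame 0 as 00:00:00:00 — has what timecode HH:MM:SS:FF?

09:54:05:26

1782276 ÷ 50 = 35645 full seconds, remainder 26 frames.
35645 s = 9 h 54 min 5 s.
Timecode: 09:54:05:26.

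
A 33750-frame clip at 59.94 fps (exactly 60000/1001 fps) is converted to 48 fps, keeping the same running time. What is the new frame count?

27027 frames

Target frames = source frames × (target rate / source rate) = 33750 × (48)/(60000/1001) = 33750 × 1001/1250 = 27027.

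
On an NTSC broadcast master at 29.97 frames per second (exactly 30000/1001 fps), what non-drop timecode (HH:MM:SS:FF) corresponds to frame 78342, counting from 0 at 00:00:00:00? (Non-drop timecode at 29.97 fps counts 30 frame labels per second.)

00:43:31:12

78342 ÷ 30 = 2611 full seconds, remainder 12 frames.
2611 s = 0 h 43 min 31 s.
Timecode: 00:43:31:12.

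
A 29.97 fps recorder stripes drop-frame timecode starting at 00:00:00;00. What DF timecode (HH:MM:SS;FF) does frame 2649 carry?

Ten DF minutes hold 17982 frames, so frame 2649 lies in block 0 (frames 0–17981) with 2649 frames into that block.
The block's first minute is 1800 frames and the rest 1798 each; 2649 frames reaches minute 1, so 0 × 18 + 1 × 2 = 2 labels have been skipped so far.
Adding those back, label number 2649 + 2 = 2651 at 30 labels/s is 88 s + 11 f = 0 h 1 min 28 s frame 11, i.e. 00:01:28;11.

00:01:28;11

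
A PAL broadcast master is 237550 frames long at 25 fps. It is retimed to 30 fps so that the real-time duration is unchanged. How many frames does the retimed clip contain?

285060 frames

Target frames = source frames × (target rate / source rate) = 237550 × (30)/(25) = 237550 × 6/5 = 285060.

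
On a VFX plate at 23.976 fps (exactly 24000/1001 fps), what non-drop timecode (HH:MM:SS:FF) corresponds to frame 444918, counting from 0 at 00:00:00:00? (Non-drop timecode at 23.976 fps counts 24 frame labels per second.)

444918 ÷ 24 = 18538 full seconds, remainder 6 frames.
18538 s = 5 h 8 min 58 s.
Timecode: 05:08:58:06.

05:08:58:06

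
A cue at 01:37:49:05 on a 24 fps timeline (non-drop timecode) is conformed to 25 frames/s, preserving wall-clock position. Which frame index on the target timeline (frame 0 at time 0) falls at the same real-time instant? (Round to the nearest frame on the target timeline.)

Source frame index: (1×3600 + 37×60 + 49) × 24 + 5 = 140861.
Real time: 140861 / (24) = 140861/24 s.
Target frame: (140861/24) × (25) = 3521525/24 ≈ 146730.208 → 146730.

frame 146730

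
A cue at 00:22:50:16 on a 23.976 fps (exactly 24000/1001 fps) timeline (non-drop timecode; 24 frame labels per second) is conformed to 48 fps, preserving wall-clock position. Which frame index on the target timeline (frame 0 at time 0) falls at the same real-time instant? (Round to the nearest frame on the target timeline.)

Source frame index: (0×3600 + 22×60 + 50) × 24 + 16 = 32896.
Real time: 32896 / (24000/1001) = 514514/375 s.
Target frame: (514514/375) × (48) = 8232224/125 ≈ 65857.792 → 65858.

frame 65858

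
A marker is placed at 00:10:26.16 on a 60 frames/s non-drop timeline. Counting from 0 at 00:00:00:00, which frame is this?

Total seconds to the label: (0 × 3600 + 10 × 60 + 26) = 626.
Frame index = 626 × 60 + 16 = 37576.

37576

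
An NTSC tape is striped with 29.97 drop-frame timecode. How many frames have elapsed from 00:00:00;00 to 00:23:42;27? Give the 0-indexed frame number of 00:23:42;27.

As if non-drop at 30 labels/s: (0 × 3600 + 23 × 60 + 42) × 30 + 27 = 42687.
Minute boundaries passed: 23; those not divisible by 10: 23 − 2 = 21; dropped labels = 2 × 21 = 42.
Actual frame index = 42687 − 42 = 42645.

42645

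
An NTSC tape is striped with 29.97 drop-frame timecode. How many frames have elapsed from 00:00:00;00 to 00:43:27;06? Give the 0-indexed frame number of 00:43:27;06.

78138

Complete 10-minute blocks: 4, each 17982 frames → 71928.
Remaining 3 whole minutes in the current block: 1800 + 2 × 1798 = 5396 frames.
Within the current minute: 27 × 30 + 6 − 2 = 814 (labels ;00/;01 skipped at this minute). Total = 71928 + 5396 + 814 = 78138.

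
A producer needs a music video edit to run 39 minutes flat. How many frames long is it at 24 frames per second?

39 min = 2340 s.
Frames = 2340 × 24 = 56160.

56160 frames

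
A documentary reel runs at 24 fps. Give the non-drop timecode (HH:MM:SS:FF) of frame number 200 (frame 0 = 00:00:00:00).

00:00:08:08

200 ÷ 24 = 8 full seconds, remainder 8 frames.
8 s = 0 h 0 min 8 s.
Timecode: 00:00:08:08.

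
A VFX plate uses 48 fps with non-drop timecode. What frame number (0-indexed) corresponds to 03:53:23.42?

frame 672186

Total seconds to the label: (3 × 3600 + 53 × 60 + 23) = 14003.
Frame index = 14003 × 48 + 42 = 672186.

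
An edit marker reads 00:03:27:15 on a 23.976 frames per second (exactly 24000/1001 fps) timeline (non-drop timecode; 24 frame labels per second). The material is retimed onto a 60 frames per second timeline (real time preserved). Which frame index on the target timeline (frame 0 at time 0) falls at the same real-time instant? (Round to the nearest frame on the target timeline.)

Source frame index: (0×3600 + 3×60 + 27) × 24 + 15 = 4983.
Real time: 4983 / (24000/1001) = 1662661/8000 s.
Target frame: (1662661/8000) × (60) = 4987983/400 ≈ 12469.958 → 12470.

frame 12470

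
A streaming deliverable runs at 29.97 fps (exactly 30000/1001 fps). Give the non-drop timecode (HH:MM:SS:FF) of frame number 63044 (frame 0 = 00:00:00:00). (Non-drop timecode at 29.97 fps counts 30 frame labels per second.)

00:35:01:14

63044 ÷ 30 = 2101 full seconds, remainder 14 frames.
2101 s = 0 h 35 min 1 s.
Timecode: 00:35:01:14.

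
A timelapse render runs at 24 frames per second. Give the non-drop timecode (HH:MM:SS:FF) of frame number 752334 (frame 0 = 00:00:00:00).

752334 ÷ 24 = 31347 full seconds, remainder 6 frames.
31347 s = 8 h 42 min 27 s.
Timecode: 08:42:27:06.

08:42:27:06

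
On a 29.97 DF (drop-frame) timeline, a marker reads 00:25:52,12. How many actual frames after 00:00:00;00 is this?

As if non-drop at 30 labels/s: (0 × 3600 + 25 × 60 + 52) × 30 + 12 = 46572.
Minute boundaries passed: 25; those not divisible by 10: 25 − 2 = 23; dropped labels = 2 × 23 = 46.
Actual frame index = 46572 − 46 = 46526.

46526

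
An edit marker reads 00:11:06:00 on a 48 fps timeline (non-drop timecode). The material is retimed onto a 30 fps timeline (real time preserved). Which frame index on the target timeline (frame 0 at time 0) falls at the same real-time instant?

Source frame index: (0×3600 + 11×60 + 6) × 48 + 0 = 31968.
Real time: 31968 / (48) = 666 s.
Target frame: (666) × (30) = 19980.

frame 19980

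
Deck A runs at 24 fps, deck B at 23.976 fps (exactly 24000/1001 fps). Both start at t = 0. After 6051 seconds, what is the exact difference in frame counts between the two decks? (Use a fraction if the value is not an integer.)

A emits 24 × 6051 = 145224 frames; B emits 24000/1001 × 6051 = 145224000/1001.
Difference = 145224/1001 frames (≈ 145.0789); B is behind A.

145224/1001 frames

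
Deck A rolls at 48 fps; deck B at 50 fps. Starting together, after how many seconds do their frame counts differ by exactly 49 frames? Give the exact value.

The gap grows by |50 − 48| = 2 frames per second.
Time for a 49-frame gap: 49 ÷ (2) = 24.5 s.

24.5 seconds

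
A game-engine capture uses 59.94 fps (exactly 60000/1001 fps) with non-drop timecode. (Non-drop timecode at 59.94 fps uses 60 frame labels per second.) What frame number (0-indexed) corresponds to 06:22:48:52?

frame 1378132

Total seconds to the label: (6 × 3600 + 22 × 60 + 48) = 22968.
Frame index = 22968 × 60 + 52 = 1378132.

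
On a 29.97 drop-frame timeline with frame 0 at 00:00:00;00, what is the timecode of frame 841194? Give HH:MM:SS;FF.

Ten DF minutes hold 17982 frames, so frame 841194 lies in block 46 (frames 827172–845153) with 14022 frames into that block.
The block's first minute is 1800 frames and the rest 1798 each; 14022 frames reaches minute 7, so 46 × 18 + 7 × 2 = 842 labels have been skipped so far.
Adding those back, label number 841194 + 842 = 842036 at 30 labels/s is 28067 s + 26 f = 7 h 47 min 47 s frame 26, i.e. 07:47:47;26.

07:47:47;26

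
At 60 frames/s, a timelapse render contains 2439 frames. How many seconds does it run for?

40.65 seconds

Running time = 2439 / (60) = 40.65 s.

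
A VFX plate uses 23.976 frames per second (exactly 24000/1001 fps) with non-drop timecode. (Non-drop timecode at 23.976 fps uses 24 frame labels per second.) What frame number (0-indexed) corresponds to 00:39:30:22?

Total seconds to the label: (0 × 3600 + 39 × 60 + 30) = 2370.
Frame index = 2370 × 24 + 22 = 56902.

frame 56902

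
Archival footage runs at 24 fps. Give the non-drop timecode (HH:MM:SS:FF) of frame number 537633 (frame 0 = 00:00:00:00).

537633 ÷ 24 = 22401 full seconds, remainder 9 frames.
22401 s = 6 h 13 min 21 s.
Timecode: 06:13:21:09.

06:13:21:09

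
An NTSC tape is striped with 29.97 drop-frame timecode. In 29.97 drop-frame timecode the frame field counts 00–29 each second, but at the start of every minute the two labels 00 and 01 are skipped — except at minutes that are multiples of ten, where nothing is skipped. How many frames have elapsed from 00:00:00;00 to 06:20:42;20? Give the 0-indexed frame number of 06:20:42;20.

684596

Complete 10-minute blocks: 38, each 17982 frames → 683316.
Remaining 0 whole minutes in the current block: 0 frames.
Within the current minute: 42 × 30 + 20 = 1280. Total = 683316 + 0 + 1280 = 684596.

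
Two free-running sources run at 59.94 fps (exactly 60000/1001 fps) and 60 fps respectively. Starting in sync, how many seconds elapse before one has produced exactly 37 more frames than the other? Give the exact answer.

The gap grows by |60 − 60000/1001| = 60/1001 frames per second.
Time for a 37-frame gap: 37 ÷ (60/1001) = 37037/60 s.

37037/60 seconds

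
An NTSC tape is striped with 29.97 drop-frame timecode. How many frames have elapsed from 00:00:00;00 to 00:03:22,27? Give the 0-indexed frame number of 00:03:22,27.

6081

Complete 10-minute blocks: 0, each 17982 frames → 0.
Remaining 3 whole minutes in the current block: 1800 + 2 × 1798 = 5396 frames.
Within the current minute: 22 × 30 + 27 − 2 = 685 (labels ;00/;01 skipped at this minute). Total = 0 + 5396 + 685 = 6081.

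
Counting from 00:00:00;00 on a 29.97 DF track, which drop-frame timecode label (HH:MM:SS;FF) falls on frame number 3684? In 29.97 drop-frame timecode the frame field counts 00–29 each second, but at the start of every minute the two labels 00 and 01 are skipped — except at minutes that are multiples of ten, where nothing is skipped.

Each 10-minute DF block holds 10 × 60 × 30 − 9 × 2 = 17982 frames. 3684 ÷ 17982 → 0 full blocks, remainder 3684.
Within the partial block the first minute is 1800 frames and each further minute 1798, so 2 further minute boundaries passed. Total skipped labels = 18 × 0 + 2 × 2 = 4.
Non-drop label index = 3684 + 4 = 3688; at 30 labels/s that is 00:02:02:28, i.e. DF 00:02:02;28.

00:02:02;28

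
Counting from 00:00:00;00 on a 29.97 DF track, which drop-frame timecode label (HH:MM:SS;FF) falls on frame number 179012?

Ten DF minutes hold 17982 frames, so frame 179012 lies in block 9 (frames 161838–179819) with 17174 frames into that block.
The block's first minute is 1800 frames and the rest 1798 each; 17174 frames reaches minute 9, so 9 × 18 + 9 × 2 = 180 labels have been skipped so far.
Adding those back, label number 179012 + 180 = 179192 at 30 labels/s is 5973 s + 2 f = 1 h 39 min 33 s frame 2, i.e. 01:39:33;02.

01:39:33;02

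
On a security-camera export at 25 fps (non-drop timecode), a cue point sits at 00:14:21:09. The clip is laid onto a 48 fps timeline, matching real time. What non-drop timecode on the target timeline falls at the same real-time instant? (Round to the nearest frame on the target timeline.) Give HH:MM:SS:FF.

Source frame index: (0×3600 + 14×60 + 21) × 25 + 9 = 21534.
Real time: 21534 / (25) = 21534/25 s.
Target frame: (21534/25) × (48) = 1033632/25 ≈ 41345.280 → 41345.
At 48 labels/s: frame 41345 → 00:14:21:17.

00:14:21:17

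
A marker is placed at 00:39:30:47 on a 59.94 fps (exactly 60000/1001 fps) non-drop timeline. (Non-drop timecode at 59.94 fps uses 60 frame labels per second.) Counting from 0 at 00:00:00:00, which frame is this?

142247

Total seconds to the label: (0 × 3600 + 39 × 60 + 30) = 2370.
Frame index = 2370 × 60 + 47 = 142247.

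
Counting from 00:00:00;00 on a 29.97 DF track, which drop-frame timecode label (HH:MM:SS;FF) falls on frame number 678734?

06:17:27;04

Ten DF minutes hold 17982 frames, so frame 678734 lies in block 37 (frames 665334–683315) with 13400 frames into that block.
The block's first minute is 1800 frames and the rest 1798 each; 13400 frames reaches minute 7, so 37 × 18 + 7 × 2 = 680 labels have been skipped so far.
Adding those back, label number 678734 + 680 = 679414 at 30 labels/s is 22647 s + 4 f = 6 h 17 min 27 s frame 4, i.e. 06:17:27;04.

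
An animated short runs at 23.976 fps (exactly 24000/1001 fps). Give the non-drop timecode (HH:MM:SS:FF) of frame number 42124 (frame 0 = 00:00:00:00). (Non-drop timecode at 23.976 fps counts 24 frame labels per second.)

42124 ÷ 24 = 1755 full seconds, remainder 4 frames.
1755 s = 0 h 29 min 15 s.
Timecode: 00:29:15:04.

00:29:15:04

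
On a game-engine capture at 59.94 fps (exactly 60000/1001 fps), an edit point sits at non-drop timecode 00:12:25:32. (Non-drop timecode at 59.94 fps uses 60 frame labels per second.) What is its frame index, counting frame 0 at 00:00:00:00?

44732

Total seconds to the label: (0 × 3600 + 12 × 60 + 25) = 745.
Frame index = 745 × 60 + 32 = 44732.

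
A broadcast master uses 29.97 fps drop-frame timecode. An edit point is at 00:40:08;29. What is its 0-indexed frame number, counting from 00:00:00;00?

Complete 10-minute blocks: 4, each 17982 frames → 71928.
Remaining 0 whole minutes in the current block: 0 frames.
Within the current minute: 8 × 30 + 29 = 269. Total = 71928 + 0 + 269 = 72197.

72197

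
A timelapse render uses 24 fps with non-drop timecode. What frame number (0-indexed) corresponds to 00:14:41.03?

Total seconds to the label: (0 × 3600 + 14 × 60 + 41) = 881.
Frame index = 881 × 24 + 3 = 21147.

frame 21147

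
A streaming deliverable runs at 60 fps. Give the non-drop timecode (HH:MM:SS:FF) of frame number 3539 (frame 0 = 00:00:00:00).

00:00:58:59

3539 ÷ 60 = 58 full seconds, remainder 59 frames.
58 s = 0 h 0 min 58 s.
Timecode: 00:00:58:59.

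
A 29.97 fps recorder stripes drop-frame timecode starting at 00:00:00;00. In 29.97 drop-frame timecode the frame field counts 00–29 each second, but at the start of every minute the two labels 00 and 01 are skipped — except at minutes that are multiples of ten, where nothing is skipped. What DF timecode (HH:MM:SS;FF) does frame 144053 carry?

01:20:06;17

Ten DF minutes hold 17982 frames, so frame 144053 lies in block 8 (frames 143856–161837) with 197 frames into that block.
The block's first minute is 1800 frames and the rest 1798 each; 197 frames reaches minute 0, so 8 × 18 + 0 × 2 = 144 labels have been skipped so far.
Adding those back, label number 144053 + 144 = 144197 at 30 labels/s is 4806 s + 17 f = 1 h 20 min 6 s frame 17, i.e. 01:20:06;17.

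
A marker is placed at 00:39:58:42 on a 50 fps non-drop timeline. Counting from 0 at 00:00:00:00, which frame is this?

Total seconds to the label: (0 × 3600 + 39 × 60 + 58) = 2398.
Frame index = 2398 × 50 + 42 = 119942.

frame 119942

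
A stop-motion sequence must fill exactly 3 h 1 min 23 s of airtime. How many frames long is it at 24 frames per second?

3 h 1 min 23 s = 10883 s.
Frames = 10883 × 24 = 261192.

261192 frames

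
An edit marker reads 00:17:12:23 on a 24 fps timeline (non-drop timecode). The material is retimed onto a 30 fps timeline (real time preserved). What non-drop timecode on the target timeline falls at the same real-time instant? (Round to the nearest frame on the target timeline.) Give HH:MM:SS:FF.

00:17:12:29

Source frame index: (0×3600 + 17×60 + 12) × 24 + 23 = 24791.
Real time: 24791 / (24) = 24791/24 s.
Target frame: (24791/24) × (30) = 123955/4 ≈ 30988.750 → 30989.
At 30 labels/s: frame 30989 → 00:17:12:29.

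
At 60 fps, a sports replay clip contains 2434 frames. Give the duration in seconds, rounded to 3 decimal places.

Running time = 2434 × 1/60 = 1217/30 s ≈ 40.567 s.

40.567 seconds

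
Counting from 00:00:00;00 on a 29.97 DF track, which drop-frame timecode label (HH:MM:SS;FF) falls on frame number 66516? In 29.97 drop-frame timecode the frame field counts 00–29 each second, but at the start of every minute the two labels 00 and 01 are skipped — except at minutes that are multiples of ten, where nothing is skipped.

Ten DF minutes hold 17982 frames, so frame 66516 lies in block 3 (frames 53946–71927) with 12570 frames into that block.
The block's first minute is 1800 frames and the rest 1798 each; 12570 frames reaches minute 6, so 3 × 18 + 6 × 2 = 66 labels have been skipped so far.
Adding those back, label number 66516 + 66 = 66582 at 30 labels/s is 2219 s + 12 f = 0 h 36 min 59 s frame 12, i.e. 00:36:59;12.

00:36:59;12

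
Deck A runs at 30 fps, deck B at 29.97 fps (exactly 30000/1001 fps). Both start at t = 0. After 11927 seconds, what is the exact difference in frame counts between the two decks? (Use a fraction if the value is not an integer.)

A emits 30 × 11927 = 357810 frames; B emits 30000/1001 × 11927 = 357810000/1001.
Difference = 357810/1001 frames (≈ 357.4525); B is behind A.

357810/1001 frames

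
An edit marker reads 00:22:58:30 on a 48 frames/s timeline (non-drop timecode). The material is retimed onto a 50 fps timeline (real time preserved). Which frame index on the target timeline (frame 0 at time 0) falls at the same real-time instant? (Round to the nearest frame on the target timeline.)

frame 68931

Source frame index: (0×3600 + 22×60 + 58) × 48 + 30 = 66174.
Real time: 66174 / (48) = 11029/8 s.
Target frame: (11029/8) × (50) = 275725/4 ≈ 68931.250 → 68931.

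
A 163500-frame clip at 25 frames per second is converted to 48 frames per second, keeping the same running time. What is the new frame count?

313920 frames

Target frames = source frames × (target rate / source rate) = 163500 × (48)/(25) = 163500 × 48/25 = 313920.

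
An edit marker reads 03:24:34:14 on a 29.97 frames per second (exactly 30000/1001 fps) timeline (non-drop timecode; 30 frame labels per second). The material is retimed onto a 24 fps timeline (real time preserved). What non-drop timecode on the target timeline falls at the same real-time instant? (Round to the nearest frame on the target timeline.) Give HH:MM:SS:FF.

03:24:46:18

Source frame index: (3×3600 + 24×60 + 34) × 30 + 14 = 368234.
Real time: 368234 / (30000/1001) = 184301117/15000 s.
Target frame: (184301117/15000) × (24) = 184301117/625 ≈ 294881.787 → 294882.
At 24 labels/s: frame 294882 → 03:24:46:18.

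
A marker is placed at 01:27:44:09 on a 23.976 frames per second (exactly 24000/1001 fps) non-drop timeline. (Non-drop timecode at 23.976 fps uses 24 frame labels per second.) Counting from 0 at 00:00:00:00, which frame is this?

frame 126345

Total seconds to the label: (1 × 3600 + 27 × 60 + 44) = 5264.
Frame index = 5264 × 24 + 9 = 126345.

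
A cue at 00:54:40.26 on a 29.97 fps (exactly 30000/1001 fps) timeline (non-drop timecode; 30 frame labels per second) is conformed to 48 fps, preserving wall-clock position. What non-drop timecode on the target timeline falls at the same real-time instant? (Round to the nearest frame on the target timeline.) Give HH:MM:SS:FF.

Source frame index: (0×3600 + 54×60 + 40) × 30 + 26 = 98426.
Real time: 98426 / (30000/1001) = 49262213/15000 s.
Target frame: (49262213/15000) × (48) = 98524426/625 ≈ 157639.082 → 157639.
At 48 labels/s: frame 157639 → 00:54:44:07.

00:54:44:07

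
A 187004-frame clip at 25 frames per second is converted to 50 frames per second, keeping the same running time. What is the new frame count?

Frames at target rate = 187004 × (50) / (25) = 374008.

374008 frames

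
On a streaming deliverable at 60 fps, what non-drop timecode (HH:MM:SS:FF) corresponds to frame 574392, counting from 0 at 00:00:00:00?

574392 ÷ 60 = 9573 full seconds, remainder 12 frames.
9573 s = 2 h 39 min 33 s.
Timecode: 02:39:33:12.

02:39:33:12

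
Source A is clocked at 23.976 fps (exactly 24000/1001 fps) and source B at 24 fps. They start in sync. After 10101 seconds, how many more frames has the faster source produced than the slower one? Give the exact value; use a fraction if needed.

2664/11 frames

A emits 24000/1001 × 10101 = 2664000/11 frames; B emits 24 × 10101 = 242424.
Difference = 2664/11 frames (≈ 242.1818); B is ahead of A.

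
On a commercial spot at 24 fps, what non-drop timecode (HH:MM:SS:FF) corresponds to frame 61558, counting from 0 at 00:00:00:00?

00:42:44:22

61558 ÷ 24 = 2564 full seconds, remainder 22 frames.
2564 s = 0 h 42 min 44 s.
Timecode: 00:42:44:22.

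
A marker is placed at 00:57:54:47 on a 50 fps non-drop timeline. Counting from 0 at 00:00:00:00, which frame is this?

Total seconds to the label: (0 × 3600 + 57 × 60 + 54) = 3474.
Frame index = 3474 × 50 + 47 = 173747.

frame 173747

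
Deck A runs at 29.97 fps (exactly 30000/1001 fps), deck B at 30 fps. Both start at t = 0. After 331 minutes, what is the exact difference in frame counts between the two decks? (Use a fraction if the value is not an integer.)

331 min = 19860 s.
A emits 30000/1001 × 19860 = 595800000/1001 frames; B emits 30 × 19860 = 595800.
Difference = 595800/1001 frames (≈ 595.2048); B is ahead of A.

595800/1001 frames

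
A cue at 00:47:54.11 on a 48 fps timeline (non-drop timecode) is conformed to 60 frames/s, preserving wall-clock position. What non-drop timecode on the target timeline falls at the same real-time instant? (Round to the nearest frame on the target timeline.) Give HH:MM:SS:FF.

Source frame index: (0×3600 + 47×60 + 54) × 48 + 11 = 137963.
Real time: 137963 / (48) = 137963/48 s.
Target frame: (137963/48) × (60) = 689815/4 ≈ 172453.750 → 172454.
At 60 labels/s: frame 172454 → 00:47:54:14.

00:47:54:14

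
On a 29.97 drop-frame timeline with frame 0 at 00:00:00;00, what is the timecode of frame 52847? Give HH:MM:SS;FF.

Ten DF minutes hold 17982 frames, so frame 52847 lies in block 2 (frames 35964–53945) with 16883 frames into that block.
The block's first minute is 1800 frames and the rest 1798 each; 16883 frames reaches minute 9, so 2 × 18 + 9 × 2 = 54 labels have been skipped so far.
Adding those back, label number 52847 + 54 = 52901 at 30 labels/s is 1763 s + 11 f = 0 h 29 min 23 s frame 11, i.e. 00:29:23;11.

00:29:23;11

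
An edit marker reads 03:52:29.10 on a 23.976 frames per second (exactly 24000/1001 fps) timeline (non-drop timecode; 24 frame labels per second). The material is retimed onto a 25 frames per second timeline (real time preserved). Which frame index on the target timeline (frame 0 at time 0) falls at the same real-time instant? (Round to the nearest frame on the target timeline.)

Source frame index: (3×3600 + 52×60 + 29) × 24 + 10 = 334786.
Real time: 334786 / (24000/1001) = 167560393/12000 s.
Target frame: (167560393/12000) × (25) = 167560393/480 ≈ 349084.152 → 349084.

frame 349084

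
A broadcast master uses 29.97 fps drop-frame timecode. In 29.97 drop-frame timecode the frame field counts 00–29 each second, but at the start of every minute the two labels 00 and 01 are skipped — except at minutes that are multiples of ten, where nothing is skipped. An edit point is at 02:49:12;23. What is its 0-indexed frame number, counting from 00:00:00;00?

304277

As if non-drop at 30 labels/s: (2 × 3600 + 49 × 60 + 12) × 30 + 23 = 304583.
Minute boundaries passed: 169; those not divisible by 10: 169 − 16 = 153; dropped labels = 2 × 153 = 306.
Actual frame index = 304583 − 306 = 304277.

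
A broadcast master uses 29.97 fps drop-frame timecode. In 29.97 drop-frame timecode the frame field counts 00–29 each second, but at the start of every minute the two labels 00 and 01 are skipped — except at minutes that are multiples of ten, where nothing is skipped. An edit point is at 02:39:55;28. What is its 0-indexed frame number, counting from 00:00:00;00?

287590

Complete 10-minute blocks: 15, each 17982 frames → 269730.
Remaining 9 whole minutes in the current block: 1800 + 8 × 1798 = 16184 frames.
Within the current minute: 55 × 30 + 28 − 2 = 1676 (labels ;00/;01 skipped at this minute). Total = 269730 + 16184 + 1676 = 287590.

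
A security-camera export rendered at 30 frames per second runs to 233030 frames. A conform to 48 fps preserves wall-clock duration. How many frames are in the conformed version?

372848 frames

Target frames = source frames × (target rate / source rate) = 233030 × (48)/(30) = 233030 × 8/5 = 372848.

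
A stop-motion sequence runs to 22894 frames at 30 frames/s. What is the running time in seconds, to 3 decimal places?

763.133 seconds

Running time = 22894 × 1/30 = 11447/15 s ≈ 763.133 s.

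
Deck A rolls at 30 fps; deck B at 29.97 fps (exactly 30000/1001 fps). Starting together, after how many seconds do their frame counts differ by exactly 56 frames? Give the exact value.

The gap grows by |30000/1001 − 30| = 30/1001 frames per second.
Time for a 56-frame gap: 56 ÷ (30/1001) = 28028/15 s.

28028/15 seconds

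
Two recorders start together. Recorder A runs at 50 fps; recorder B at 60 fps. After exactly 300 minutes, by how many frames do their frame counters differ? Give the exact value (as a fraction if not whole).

300 min = 18000 s.
A emits 50 × 18000 = 900000 frames; B emits 60 × 18000 = 1080000.
Difference = 180000 frames; B is ahead of A.

180000 frames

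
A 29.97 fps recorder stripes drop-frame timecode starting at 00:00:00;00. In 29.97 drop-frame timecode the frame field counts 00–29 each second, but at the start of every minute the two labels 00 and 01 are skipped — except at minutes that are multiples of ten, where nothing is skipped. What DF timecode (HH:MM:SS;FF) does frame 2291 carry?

Ten DF minutes hold 17982 frames, so frame 2291 lies in block 0 (frames 0–17981) with 2291 frames into that block.
The block's first minute is 1800 frames and the rest 1798 each; 2291 frames reaches minute 1, so 0 × 18 + 1 × 2 = 2 labels have been skipped so far.
Adding those back, label number 2291 + 2 = 2293 at 30 labels/s is 76 s + 13 f = 0 h 1 min 16 s frame 13, i.e. 00:01:16;13.

00:01:16;13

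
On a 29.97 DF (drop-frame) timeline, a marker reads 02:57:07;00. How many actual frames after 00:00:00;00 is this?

318490

As if non-drop at 30 labels/s: (2 × 3600 + 57 × 60 + 7) × 30 + 0 = 318810.
Minute boundaries passed: 177; those not divisible by 10: 177 − 17 = 160; dropped labels = 2 × 160 = 320.
Actual frame index = 318810 − 320 = 318490.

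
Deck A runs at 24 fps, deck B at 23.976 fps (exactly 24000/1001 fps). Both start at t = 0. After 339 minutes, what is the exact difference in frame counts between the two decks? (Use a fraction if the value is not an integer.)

339 min = 20340 s.
A emits 24 × 20340 = 488160 frames; B emits 24000/1001 × 20340 = 488160000/1001.
Difference = 488160/1001 frames (≈ 487.6723); B is behind A.

488160/1001 frames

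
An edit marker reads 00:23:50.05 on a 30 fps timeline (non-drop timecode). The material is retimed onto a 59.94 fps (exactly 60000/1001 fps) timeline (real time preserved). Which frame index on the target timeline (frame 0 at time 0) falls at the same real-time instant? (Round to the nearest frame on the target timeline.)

frame 85724

Source frame index: (0×3600 + 23×60 + 50) × 30 + 5 = 42905.
Real time: 42905 / (30) = 8581/6 s.
Target frame: (8581/6) × (60000/1001) = 85810000/1001 ≈ 85724.276 → 85724.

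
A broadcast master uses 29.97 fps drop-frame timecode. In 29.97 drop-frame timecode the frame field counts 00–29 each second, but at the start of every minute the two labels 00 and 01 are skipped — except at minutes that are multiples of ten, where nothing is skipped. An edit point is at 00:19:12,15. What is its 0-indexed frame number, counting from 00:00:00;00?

34539

As if non-drop at 30 labels/s: (0 × 3600 + 19 × 60 + 12) × 30 + 15 = 34575.
Minute boundaries passed: 19; those not divisible by 10: 19 − 1 = 18; dropped labels = 2 × 18 = 36.
Actual frame index = 34575 − 36 = 34539.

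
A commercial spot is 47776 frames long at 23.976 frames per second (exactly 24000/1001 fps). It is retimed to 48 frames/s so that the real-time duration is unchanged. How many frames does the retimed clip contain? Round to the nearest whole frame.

95648 frames

Frames at target rate = 47776 × (48) / (24000/1001) = 11955944/125 ≈ 95647.552.
Nearest whole frame: 95648.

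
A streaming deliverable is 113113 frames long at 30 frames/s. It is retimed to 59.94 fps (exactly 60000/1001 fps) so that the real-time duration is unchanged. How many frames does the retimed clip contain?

Target frames = source frames × (target rate / source rate) = 113113 × (60000/1001)/(30) = 113113 × 2000/1001 = 226000.

226000 frames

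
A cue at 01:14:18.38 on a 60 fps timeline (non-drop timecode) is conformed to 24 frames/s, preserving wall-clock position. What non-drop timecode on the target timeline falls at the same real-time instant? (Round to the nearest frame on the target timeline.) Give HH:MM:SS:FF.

Source frame index: (1×3600 + 14×60 + 18) × 60 + 38 = 267518.
Real time: 267518 / (60) = 133759/30 s.
Target frame: (133759/30) × (24) = 535036/5 ≈ 107007.200 → 107007.
At 24 labels/s: frame 107007 → 01:14:18:15.

01:14:18:15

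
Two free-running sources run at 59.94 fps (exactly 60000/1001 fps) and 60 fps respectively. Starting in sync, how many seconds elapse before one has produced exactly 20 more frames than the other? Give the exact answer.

1001/3 seconds

The gap grows by |60 − 60000/1001| = 60/1001 frames per second.
Time for a 20-frame gap: 20 ÷ (60/1001) = 1001/3 s.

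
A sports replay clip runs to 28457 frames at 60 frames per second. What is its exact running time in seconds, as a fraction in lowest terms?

Running time = 28457 ÷ (60) = 28457 × 1/60 = 28457/60 s.

28457/60 seconds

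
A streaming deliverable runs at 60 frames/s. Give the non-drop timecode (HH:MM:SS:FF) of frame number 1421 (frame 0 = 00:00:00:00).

00:00:23:41

1421 ÷ 60 = 23 full seconds, remainder 41 frames.
23 s = 0 h 0 min 23 s.
Timecode: 00:00:23:41.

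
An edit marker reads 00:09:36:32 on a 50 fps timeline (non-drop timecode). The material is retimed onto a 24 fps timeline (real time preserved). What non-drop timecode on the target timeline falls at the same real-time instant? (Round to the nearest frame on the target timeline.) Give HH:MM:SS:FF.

00:09:36:15

Source frame index: (0×3600 + 9×60 + 36) × 50 + 32 = 28832.
Real time: 28832 / (50) = 14416/25 s.
Target frame: (14416/25) × (24) = 345984/25 ≈ 13839.360 → 13839.
At 24 labels/s: frame 13839 → 00:09:36:15.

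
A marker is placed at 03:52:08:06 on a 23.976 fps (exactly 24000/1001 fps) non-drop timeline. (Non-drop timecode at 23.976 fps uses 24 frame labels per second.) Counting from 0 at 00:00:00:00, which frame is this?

Total seconds to the label: (3 × 3600 + 52 × 60 + 8) = 13928.
Frame index = 13928 × 24 + 6 = 334278.

frame 334278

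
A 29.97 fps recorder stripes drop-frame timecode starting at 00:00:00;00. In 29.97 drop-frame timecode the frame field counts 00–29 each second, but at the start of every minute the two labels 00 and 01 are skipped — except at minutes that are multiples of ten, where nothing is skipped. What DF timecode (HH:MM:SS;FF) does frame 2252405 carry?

Ten DF minutes hold 17982 frames, so frame 2252405 lies in block 125 (frames 2247750–2265731) with 4655 frames into that block.
The block's first minute is 1800 frames and the rest 1798 each; 4655 frames reaches minute 2, so 125 × 18 + 2 × 2 = 2254 labels have been skipped so far.
Adding those back, label number 2252405 + 2254 = 2254659 at 30 labels/s is 75155 s + 9 f = 20 h 52 min 35 s frame 9, i.e. 20:52:35;09.

20:52:35;09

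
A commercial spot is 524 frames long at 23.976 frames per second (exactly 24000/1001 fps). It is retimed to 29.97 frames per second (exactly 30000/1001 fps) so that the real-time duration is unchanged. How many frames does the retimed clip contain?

Target frames = source frames × (target rate / source rate) = 524 × (30000/1001)/(24000/1001) = 524 × 5/4 = 655.

655 frames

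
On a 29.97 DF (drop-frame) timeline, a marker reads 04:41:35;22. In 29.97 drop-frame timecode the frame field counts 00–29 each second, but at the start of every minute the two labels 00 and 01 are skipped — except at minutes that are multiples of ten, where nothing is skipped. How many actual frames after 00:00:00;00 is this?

506366

As if non-drop at 30 labels/s: (4 × 3600 + 41 × 60 + 35) × 30 + 22 = 506872.
Minute boundaries passed: 281; those not divisible by 10: 281 − 28 = 253; dropped labels = 2 × 253 = 506.
Actual frame index = 506872 − 506 = 506366.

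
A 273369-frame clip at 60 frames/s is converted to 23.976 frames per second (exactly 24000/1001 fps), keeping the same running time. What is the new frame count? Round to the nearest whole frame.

Frames at target rate = 273369 × (24000/1001) / (60) = 109347600/1001 ≈ 109238.362.
Nearest whole frame: 109238.

109238 frames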